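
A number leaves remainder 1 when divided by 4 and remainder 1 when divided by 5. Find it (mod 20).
M = 4 × 5 = 20. M₁ = 5, y₁ ≡ 1 (mod 4). M₂ = 4, y₂ ≡ 4 (mod 5). x = 1×5×1 + 1×4×4 ≡ 1 (mod 20)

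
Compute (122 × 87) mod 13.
6

(122 × 87) = 10614
10614 mod 13 = 6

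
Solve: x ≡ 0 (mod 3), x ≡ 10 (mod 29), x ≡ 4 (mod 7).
M = 3 × 29 × 7 = 609. M₁ = 203, y₁ ≡ 2 (mod 3). M₂ = 21, y₂ ≡ 18 (mod 29). M₃ = 87, y₃ ≡ 5 (mod 7). x = 0×203×2 + 10×21×18 + 4×87×5 ≡ 39 (mod 609)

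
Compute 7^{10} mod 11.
1

Using successive squaring:
Binary expansion of 10: 1010
Powers of 7 mod 11 (each is the square of the previous):
  7^1 ≡ 7 (mod 11)
  7^2 ≡ 7² = 49 ≡ 5 (mod 11)
  7^4 ≡ 5² = 25 ≡ 3 (mod 11)
  7^8 ≡ 3² = 9 ≡ 9 (mod 11)
10 = 8 + 2, so 7^10 = 7^8 × 7^2 ≡ 9 × 5 (mod 11)
Multiplying step by step:
  9 × 5 = 45 ≡ 1 (mod 11)
Result: 7^10 ≡ 1 (mod 11)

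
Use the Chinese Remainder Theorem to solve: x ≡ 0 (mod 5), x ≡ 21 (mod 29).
M = 5 × 29 = 145. M₁ = 29, y₁ ≡ 4 (mod 5). M₂ = 5, y₂ ≡ 6 (mod 29). x = 0×29×4 + 21×5×6 ≡ 50 (mod 145)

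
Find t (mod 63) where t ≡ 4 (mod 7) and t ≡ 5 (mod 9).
M = 7 × 9 = 63. M₁ = 9, y₁ ≡ 4 (mod 7). M₂ = 7, y₂ ≡ 4 (mod 9). t = 4×9×4 + 5×7×4 ≡ 32 (mod 63)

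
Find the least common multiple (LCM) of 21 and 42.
42

First find GCD(21, 42) using the Euclidean algorithm:
21 = 0 × 42 + 21
42 = 2 × 21 + 0
GCD(21, 42) = 21

LCM formula: LCM(a, b) = (a × b) / GCD(a, b)
LCM(21, 42) = (21 × 42) / 21
LCM(21, 42) = 882 / 21
LCM(21, 42) = 42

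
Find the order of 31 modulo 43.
Powers of 31 mod 43: 31^1≡31, 31^2≡15, 31^3≡35, 31^4≡10, 31^5≡9, 31^6≡21, 31^7≡6, 31^8≡14, 31^9≡4, 31^10≡38, 31^11≡17, 31^12≡11, 31^13≡40, 31^14≡36, 31^15≡41, 31^16≡24, 31^17≡13, 31^18≡16, 31^19≡23, 31^20≡25, 31^21≡1. Order = 21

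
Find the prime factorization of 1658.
2 × 829

Divide by primes starting from smallest:
1658 ÷ 2 = 829
829 ÷ 829 = 1

1658 = 2 × 829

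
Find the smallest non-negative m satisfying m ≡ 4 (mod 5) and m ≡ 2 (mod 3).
M = 5 × 3 = 15. M₁ = 3, y₁ ≡ 2 (mod 5). M₂ = 5, y₂ ≡ 2 (mod 3). m = 4×3×2 + 2×5×2 ≡ 14 (mod 15)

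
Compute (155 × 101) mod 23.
15

(155 × 101) = 15655
15655 mod 23 = 15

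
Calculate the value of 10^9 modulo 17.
9 = 8 + 1 (binary 1001). Repeated squaring mod 17: 10^1 ≡ 10; 10^2 ≡ 10² = 100 ≡ 15; 10^4 ≡ 15² = 225 ≡ 4; 10^8 ≡ 4² = 16 ≡ 16. Multiply: 10^9 = 10^8 × 10^1 ≡ 16 × 10 (mod 17): 16 × 10 = 160 ≡ 7. So 10^9 ≡ 7 (mod 17).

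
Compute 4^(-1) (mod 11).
3

Using Extended Euclidean Algorithm:
gcd(4, 11) = 1
Bezout coefficients: 4 × 3 + 11 × -1 = 1
So 4 × 3 ≡ 1 (mod 11)
The inverse is 3 mod 11 = 3
Verification: 4 × 3 = 12 = 1 × 11 + 1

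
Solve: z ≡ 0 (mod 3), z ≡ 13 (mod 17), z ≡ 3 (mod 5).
M = 3 × 17 × 5 = 255. M₁ = 85, y₁ ≡ 1 (mod 3). M₂ = 15, y₂ ≡ 8 (mod 17). M₃ = 51, y₃ ≡ 1 (mod 5). z = 0×85×1 + 13×15×8 + 3×51×1 ≡ 183 (mod 255)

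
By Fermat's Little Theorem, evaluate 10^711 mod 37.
By Fermat: 10^{36} ≡ 1 (mod 37). 711 ≡ 27 (mod 36). So 10^{711} ≡ 10^{27} ≡ 1 (mod 37)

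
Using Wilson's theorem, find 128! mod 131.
(130)! = (128)! × (129) × (130) ≡ -1 (mod 131). So (128)! ≡ -1 × [(130)(129)]^(-1) ≡ 65 (mod 131)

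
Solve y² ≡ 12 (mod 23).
The square roots of 12 mod 23 are 9 and 14. Verify: 9² = 81 ≡ 12 (mod 23)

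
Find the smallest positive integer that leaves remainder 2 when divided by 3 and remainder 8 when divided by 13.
M = 3 × 13 = 39. M₁ = 13, y₁ ≡ 1 (mod 3). M₂ = 3, y₂ ≡ 9 (mod 13). y = 2×13×1 + 8×3×9 ≡ 8 (mod 39). The smallest positive such number is 8.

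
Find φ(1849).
1806

Prime factorization: 1849 = 43^2
Using the formula φ(n) = n × Π(1 - 1/p) for each prime factor p:
φ(1849) = 1849 × (1 - 1/43)
φ(1849) = 1806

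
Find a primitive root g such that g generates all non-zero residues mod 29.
p - 1 = 28 has prime divisors 2, 7. h is a primitive root mod 29 iff h^(28/q) ≢ 1 (mod 29) for each such q.
h = 2: 2^14 ≡ 28, 2^4 ≡ 16 (mod 29); none is 1, so 2 has order 28 and is a primitive root.
The smallest primitive root mod 29 is g = 2.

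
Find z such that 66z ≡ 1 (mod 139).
66^(-1) ≡ 99 (mod 139). Verification: 66 × 99 = 6534 ≡ 1 (mod 139)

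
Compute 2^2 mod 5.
2 = 2 (binary 10). Repeated squaring mod 5: 2^1 ≡ 2; 2^2 ≡ 2² = 4 ≡ 4. So 2^2 ≡ 4 (mod 5).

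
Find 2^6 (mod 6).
6 = 4 + 2 (binary 110). Repeated squaring mod 6: 2^1 ≡ 2; 2^2 ≡ 2² = 4 ≡ 4; 2^4 ≡ 4² = 16 ≡ 4. Multiply: 2^6 = 2^4 × 2^2 ≡ 4 × 4 (mod 6): 4 × 4 = 16 ≡ 4. So 2^6 ≡ 4 (mod 6).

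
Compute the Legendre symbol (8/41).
(8/41) = 8^{20} mod 41 = 1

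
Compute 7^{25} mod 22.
21

Using successive squaring:
Binary expansion of 25: 11001
Powers of 7 mod 22 (each is the square of the previous):
  7^1 ≡ 7 (mod 22)
  7^2 ≡ 7² = 49 ≡ 5 (mod 22)
  7^4 ≡ 5² = 25 ≡ 3 (mod 22)
  7^8 ≡ 3² = 9 ≡ 9 (mod 22)
  7^16 ≡ 9² = 81 ≡ 15 (mod 22)
25 = 16 + 8 + 1, so 7^25 = 7^16 × 7^8 × 7^1 ≡ 15 × 9 × 7 (mod 22)
Multiplying step by step:
  15 × 9 = 135 ≡ 3 (mod 22)
  3 × 7 = 21 ≡ 21 (mod 22)
Result: 7^25 ≡ 21 (mod 22)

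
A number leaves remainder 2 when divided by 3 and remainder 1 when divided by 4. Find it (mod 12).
M = 3 × 4 = 12. M₁ = 4, y₁ ≡ 1 (mod 3). M₂ = 3, y₂ ≡ 3 (mod 4). m = 2×4×1 + 1×3×3 ≡ 5 (mod 12)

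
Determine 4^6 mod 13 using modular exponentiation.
6 = 4 + 2 (binary 110). Repeated squaring mod 13: 4^1 ≡ 4; 4^2 ≡ 4² = 16 ≡ 3; 4^4 ≡ 3² = 9 ≡ 9. Multiply: 4^6 = 4^4 × 4^2 ≡ 9 × 3 (mod 13): 9 × 3 = 27 ≡ 1. So 4^6 ≡ 1 (mod 13).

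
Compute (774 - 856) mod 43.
4

(774 - 856) = -82
-82 mod 43 = 4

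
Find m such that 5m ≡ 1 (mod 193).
5^(-1) ≡ 116 (mod 193). Verification: 5 × 116 = 580 ≡ 1 (mod 193)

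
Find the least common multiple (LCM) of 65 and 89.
5785

First find GCD(65, 89) using the Euclidean algorithm:
65 = 0 × 89 + 65
89 = 1 × 65 + 24
65 = 2 × 24 + 17
24 = 1 × 17 + 7
17 = 2 × 7 + 3
7 = 2 × 3 + 1
3 = 3 × 1 + 0
GCD(65, 89) = 1

LCM formula: LCM(a, b) = (a × b) / GCD(a, b)
LCM(65, 89) = (65 × 89) / 1
LCM(65, 89) = 5785 / 1
LCM(65, 89) = 5785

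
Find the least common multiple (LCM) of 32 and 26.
416

First find GCD(32, 26) using the Euclidean algorithm:
32 = 1 × 26 + 6
26 = 4 × 6 + 2
6 = 3 × 2 + 0
GCD(32, 26) = 2

LCM formula: LCM(a, b) = (a × b) / GCD(a, b)
LCM(32, 26) = (32 × 26) / 2
LCM(32, 26) = 832 / 2
LCM(32, 26) = 416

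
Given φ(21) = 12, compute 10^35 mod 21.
By Euler: 10^{12} ≡ 1 (mod 21) since gcd(10, 21) = 1. 35 = 2×12 + 11. So 10^{35} ≡ 10^{11} ≡ 19 (mod 21)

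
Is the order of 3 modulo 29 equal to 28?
Yes, ord_29(3) = 28.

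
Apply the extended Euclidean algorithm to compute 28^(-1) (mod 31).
Extended GCD: 28(10) + 31(-9) = 1. So 28^(-1) ≡ 10 ≡ 10 (mod 31). Verify: 28 × 10 = 280 ≡ 1 (mod 31)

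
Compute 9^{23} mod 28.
25

Using successive squaring:
Binary expansion of 23: 10111
Powers of 9 mod 28 (each is the square of the previous):
  9^1 ≡ 9 (mod 28)
  9^2 ≡ 9² = 81 ≡ 25 (mod 28)
  9^4 ≡ 25² = 625 ≡ 9 (mod 28)
  9^8 ≡ 9² = 81 ≡ 25 (mod 28)
  9^16 ≡ 25² = 625 ≡ 9 (mod 28)
23 = 16 + 4 + 2 + 1, so 9^23 = 9^16 × 9^4 × 9^2 × 9^1 ≡ 9 × 9 × 25 × 9 (mod 28)
Multiplying step by step:
  9 × 9 = 81 ≡ 25 (mod 28)
  25 × 25 = 625 ≡ 9 (mod 28)
  9 × 9 = 81 ≡ 25 (mod 28)
Result: 9^23 ≡ 25 (mod 28)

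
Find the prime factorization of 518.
2 × 7 × 37

Divide by primes starting from smallest:
518 ÷ 2 = 259
259 ÷ 7 = 37
37 ÷ 37 = 1

518 = 2 × 7 × 37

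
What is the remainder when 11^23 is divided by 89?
Using repeated squaring. 23 = 16 + 4 + 2 + 1 (binary 10111). Repeated squaring mod 89: 11^1 ≡ 11; 11^2 ≡ 11² = 121 ≡ 32; 11^4 ≡ 32² = 1024 ≡ 45; 11^8 ≡ 45² = 2025 ≡ 67; 11^16 ≡ 67² = 4489 ≡ 39. Multiply: 11^23 = 11^16 × 11^4 × 11^2 × 11^1 ≡ 39 × 45 × 32 × 11 (mod 89): 39 × 45 = 1755 ≡ 64; 64 × 32 = 2048 ≡ 1; 1 × 11 = 11 ≡ 11. So 11^23 ≡ 11 (mod 89).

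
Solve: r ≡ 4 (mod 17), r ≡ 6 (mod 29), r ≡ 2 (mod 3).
M = 17 × 29 × 3 = 1479. M₁ = 87, y₁ ≡ 9 (mod 17). M₂ = 51, y₂ ≡ 4 (mod 29). M₃ = 493, y₃ ≡ 1 (mod 3). r = 4×87×9 + 6×51×4 + 2×493×1 ≡ 905 (mod 1479)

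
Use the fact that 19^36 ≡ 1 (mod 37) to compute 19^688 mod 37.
By Fermat: 19^{36} ≡ 1 (mod 37). 688 ≡ 4 (mod 36). So 19^{688} ≡ 19^{4} ≡ 7 (mod 37)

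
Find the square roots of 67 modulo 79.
The square roots of 67 mod 79 are 64 and 15. Verify: 64² = 4096 ≡ 67 (mod 79)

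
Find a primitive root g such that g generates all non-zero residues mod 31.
p - 1 = 30 has prime divisors 2, 3, 5. h is a primitive root mod 31 iff h^(30/q) ≢ 1 (mod 31) for each such q.
h = 2: 2^15 ≡ 1, 2^10 ≡ 1, 2^6 ≡ 2 (mod 31); 2^15 ≡ 1, so not a primitive root.
h = 3: 3^15 ≡ 30, 3^10 ≡ 25, 3^6 ≡ 16 (mod 31); none is 1, so 3 has order 30 and is a primitive root.
The smallest primitive root mod 31 is g = 3.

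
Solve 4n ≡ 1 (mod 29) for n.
22

Using Extended Euclidean Algorithm:
gcd(4, 29) = 1
Bezout coefficients: 4 × -7 + 29 × 1 = 1
So 4 × -7 ≡ 1 (mod 29)
The inverse is -7 mod 29 = 22
Verification: 4 × 22 = 88 = 3 × 29 + 1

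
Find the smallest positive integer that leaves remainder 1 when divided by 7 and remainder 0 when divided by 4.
M = 7 × 4 = 28. M₁ = 4, y₁ ≡ 2 (mod 7). M₂ = 7, y₂ ≡ 3 (mod 4). k = 1×4×2 + 0×7×3 ≡ 8 (mod 28). The smallest positive such number is 8.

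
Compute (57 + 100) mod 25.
7

(57 + 100) = 157
157 mod 25 = 7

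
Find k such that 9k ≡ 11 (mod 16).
3

Since gcd(9, 16) = 1 divides 11, a solution exists.
Multiply both sides by the inverse of 9 mod 16:
  9^(-1) mod 16 = 9
  x ≡ 9 × 11 ≡ 99 ≡ 3 (mod 16)
Verification: 9 × 3 = 27 = 1 × 16 + 11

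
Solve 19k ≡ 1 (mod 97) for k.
46

Using Extended Euclidean Algorithm:
gcd(19, 97) = 1
Bezout coefficients: 19 × 46 + 97 × -9 = 1
So 19 × 46 ≡ 1 (mod 97)
The inverse is 46 mod 97 = 46
Verification: 19 × 46 = 874 = 9 × 97 + 1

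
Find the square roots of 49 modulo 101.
The square roots of 49 mod 101 are 94 and 7. Verify: 94² = 8836 ≡ 49 (mod 101)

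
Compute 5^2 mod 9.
2 = 2 (binary 10). Repeated squaring mod 9: 5^1 ≡ 5; 5^2 ≡ 5² = 25 ≡ 7. So 5^2 ≡ 7 (mod 9).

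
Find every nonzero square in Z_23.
QRs mod 23: {1, 2, 3, 4, 6, 8, 9, 12, 13, 16, 18}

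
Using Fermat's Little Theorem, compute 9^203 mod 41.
By Fermat: 9^{40} ≡ 1 (mod 41). 203 = 5×40 + 3. So 9^{203} ≡ 9^{3} ≡ 32 (mod 41)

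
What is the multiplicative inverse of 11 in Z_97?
53

Using Extended Euclidean Algorithm:
gcd(11, 97) = 1
Bezout coefficients: 11 × -44 + 97 × 5 = 1
So 11 × -44 ≡ 1 (mod 97)
The inverse is -44 mod 97 = 53
Verification: 11 × 53 = 583 = 6 × 97 + 1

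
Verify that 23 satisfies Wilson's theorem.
(22)! mod 23 = 22. Since this equals -1 (mod 23), Wilson confirms 23 is prime.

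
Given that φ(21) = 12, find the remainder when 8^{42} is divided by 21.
By Euler: 8^{12} ≡ 1 (mod 21) since gcd(8, 21) = 1. 42 = 3×12 + 6. So 8^{42} ≡ 8^{6} ≡ 1 (mod 21)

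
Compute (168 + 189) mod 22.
5

(168 + 189) = 357
357 mod 22 = 5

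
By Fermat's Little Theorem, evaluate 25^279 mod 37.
By Fermat: 25^{36} ≡ 1 (mod 37). 279 = 7×36 + 27. So 25^{279} ≡ 25^{27} ≡ 36 (mod 37)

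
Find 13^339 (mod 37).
Using Fermat: 13^{36} ≡ 1 (mod 37). 339 ≡ 15 (mod 36). So 13^{339} ≡ 13^{15} ≡ 29 (mod 37)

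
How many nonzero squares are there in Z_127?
For prime 127, there are (p-1)/2 = (127-1)/2 = 63 quadratic residues (excluding 0).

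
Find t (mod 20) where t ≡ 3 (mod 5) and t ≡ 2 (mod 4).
M = 5 × 4 = 20. M₁ = 4, y₁ ≡ 4 (mod 5). M₂ = 5, y₂ ≡ 1 (mod 4). t = 3×4×4 + 2×5×1 ≡ 18 (mod 20)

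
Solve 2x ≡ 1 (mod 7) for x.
4

Using Extended Euclidean Algorithm:
gcd(2, 7) = 1
Bezout coefficients: 2 × -3 + 7 × 1 = 1
So 2 × -3 ≡ 1 (mod 7)
The inverse is -3 mod 7 = 4
Verification: 2 × 4 = 8 = 1 × 7 + 1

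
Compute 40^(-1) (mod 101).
48

Using Extended Euclidean Algorithm:
gcd(40, 101) = 1
Bezout coefficients: 40 × 48 + 101 × -19 = 1
So 40 × 48 ≡ 1 (mod 101)
The inverse is 48 mod 101 = 48
Verification: 40 × 48 = 1920 = 19 × 101 + 1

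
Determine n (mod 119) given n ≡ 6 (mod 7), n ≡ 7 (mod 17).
41

Using the Chinese Remainder Theorem:
M = product of moduli = 119
For equation 1: M_1 = 17, 17 ≡ 3 (mod 7), inverse of 17 mod 7 is 5 (check: 3 × 5 = 15 ≡ 1 (mod 7))
For equation 2: M_2 = 7, 7 ≡ 7 (mod 17), inverse of 7 mod 17 is 5 (check: 7 × 5 = 35 ≡ 1 (mod 17))
Combine: n ≡ Σ r_i×M_i×(M_i⁻¹ mod m_i) = 6×17×5 + 7×7×5 = 510 + 245 = 755
755 mod 119 = 41
n ≡ 41 (mod 119)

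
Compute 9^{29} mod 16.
9

Using successive squaring:
Binary expansion of 29: 11101
Powers of 9 mod 16 (each is the square of the previous):
  9^1 ≡ 9 (mod 16)
  9^2 ≡ 9² = 81 ≡ 1 (mod 16)
  9^4 ≡ 1² = 1 ≡ 1 (mod 16)
  9^8 ≡ 1² = 1 ≡ 1 (mod 16)
  9^16 ≡ 1² = 1 ≡ 1 (mod 16)
29 = 16 + 8 + 4 + 1, so 9^29 = 9^16 × 9^8 × 9^4 × 9^1 ≡ 1 × 1 × 1 × 9 (mod 16)
Multiplying step by step:
  1 × 1 = 1 ≡ 1 (mod 16)
  1 × 1 = 1 ≡ 1 (mod 16)
  1 × 9 = 9 ≡ 9 (mod 16)
Result: 9^29 ≡ 9 (mod 16)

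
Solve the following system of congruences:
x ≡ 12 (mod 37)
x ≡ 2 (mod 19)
382

Using the Chinese Remainder Theorem:
M = product of moduli = 703
For equation 1: M_1 = 19, 19 ≡ 19 (mod 37), inverse of 19 mod 37 is 2 (check: 19 × 2 = 38 ≡ 1 (mod 37))
For equation 2: M_2 = 37, 37 ≡ 18 (mod 19), inverse of 37 mod 19 is 18 (check: 18 × 18 = 324 ≡ 1 (mod 19))
Combine: x ≡ Σ r_i×M_i×(M_i⁻¹ mod m_i) = 12×19×2 + 2×37×18 = 456 + 1332 = 1788
1788 mod 703 = 382
x ≡ 382 (mod 703)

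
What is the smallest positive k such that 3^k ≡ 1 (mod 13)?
Powers of 3 mod 13: 3^1≡3, 3^2≡9, 3^3≡1. Order = 3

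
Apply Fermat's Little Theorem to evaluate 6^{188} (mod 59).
7

By Fermat's Little Theorem, a^(p-1) ≡ 1 (mod p) for prime p and gcd(a, p) = 1
Here p = 59, so 6^58 ≡ 1 (mod 59)
We can reduce the exponent: 188 mod 58 = 14
So 6^188 ≡ 6^14 (mod 59)
Computing: 6^14 mod 59 = 7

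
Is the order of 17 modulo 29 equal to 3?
No, the actual order is 4, not 3.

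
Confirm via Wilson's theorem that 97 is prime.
(96)! mod 97 = 96. Since this equals -1 (mod 97), Wilson confirms 97 is prime.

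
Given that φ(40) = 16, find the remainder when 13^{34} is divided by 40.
By Euler: 13^{16} ≡ 1 (mod 40) since gcd(13, 40) = 1. 34 = 2×16 + 2. So 13^{34} ≡ 13^{2} ≡ 9 (mod 40)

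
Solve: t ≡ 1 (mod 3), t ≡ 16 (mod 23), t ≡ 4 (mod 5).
M = 3 × 23 × 5 = 345. M₁ = 115, y₁ ≡ 1 (mod 3). M₂ = 15, y₂ ≡ 20 (mod 23). M₃ = 69, y₃ ≡ 4 (mod 5). t = 1×115×1 + 16×15×20 + 4×69×4 ≡ 154 (mod 345)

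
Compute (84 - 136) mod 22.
14

(84 - 136) = -52
-52 mod 22 = 14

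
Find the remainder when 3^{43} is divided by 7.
By Fermat: 3^{6} ≡ 1 (mod 7). 43 = 7×6 + 1. So 3^{43} ≡ 3^{1} ≡ 3 (mod 7)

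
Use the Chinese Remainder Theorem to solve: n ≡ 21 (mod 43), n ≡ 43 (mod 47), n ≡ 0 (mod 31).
14942

Using the Chinese Remainder Theorem:
M = product of moduli = 62651
For equation 1: M_1 = 1457, 1457 ≡ 38 (mod 43), inverse of 1457 mod 43 is 17 (check: 38 × 17 = 646 ≡ 1 (mod 43))
For equation 2: M_2 = 1333, 1333 ≡ 17 (mod 47), inverse of 1333 mod 47 is 36 (check: 17 × 36 = 612 ≡ 1 (mod 47))
For equation 3: M_3 = 2021, 2021 ≡ 6 (mod 31), inverse of 2021 mod 31 is 26 (check: 6 × 26 = 156 ≡ 1 (mod 31))
Combine: n ≡ Σ r_i×M_i×(M_i⁻¹ mod m_i) = 21×1457×17 + 43×1333×36 + 0×2021×26 = 520149 + 2063484 + 0 = 2583633
2583633 mod 62651 = 14942
n ≡ 14942 (mod 62651)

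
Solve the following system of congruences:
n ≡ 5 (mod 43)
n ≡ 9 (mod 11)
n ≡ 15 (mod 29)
7874

Using the Chinese Remainder Theorem:
M = product of moduli = 13717
For equation 1: M_1 = 319, 319 ≡ 18 (mod 43), inverse of 319 mod 43 is 12 (check: 18 × 12 = 216 ≡ 1 (mod 43))
For equation 2: M_2 = 1247, 1247 ≡ 4 (mod 11), inverse of 1247 mod 11 is 3 (check: 4 × 3 = 12 ≡ 1 (mod 11))
For equation 3: M_3 = 473, 473 ≡ 9 (mod 29), inverse of 473 mod 29 is 13 (check: 9 × 13 = 117 ≡ 1 (mod 29))
Combine: n ≡ Σ r_i×M_i×(M_i⁻¹ mod m_i) = 5×319×12 + 9×1247×3 + 15×473×13 = 19140 + 33669 + 92235 = 145044
145044 mod 13717 = 7874
n ≡ 7874 (mod 13717)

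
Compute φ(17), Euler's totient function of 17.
16

Prime factorization: 17 = 17
Using the formula φ(n) = n × Π(1 - 1/p) for each prime factor p:
φ(17) = 17 × (1 - 1/17)
φ(17) = 16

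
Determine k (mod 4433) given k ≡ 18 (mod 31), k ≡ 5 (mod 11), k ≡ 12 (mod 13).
1754

Using the Chinese Remainder Theorem:
M = product of moduli = 4433
For equation 1: M_1 = 143, 143 ≡ 19 (mod 31), inverse of 143 mod 31 is 18 (check: 19 × 18 = 342 ≡ 1 (mod 31))
For equation 2: M_2 = 403, 403 ≡ 7 (mod 11), inverse of 403 mod 11 is 8 (check: 7 × 8 = 56 ≡ 1 (mod 11))
For equation 3: M_3 = 341, 341 ≡ 3 (mod 13), inverse of 341 mod 13 is 9 (check: 3 × 9 = 27 ≡ 1 (mod 13))
Combine: k ≡ Σ r_i×M_i×(M_i⁻¹ mod m_i) = 18×143×18 + 5×403×8 + 12×341×9 = 46332 + 16120 + 36828 = 99280
99280 mod 4433 = 1754
k ≡ 1754 (mod 4433)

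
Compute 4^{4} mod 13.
9

Using successive squaring:
Binary expansion of 4: 100
Powers of 4 mod 13 (each is the square of the previous):
  4^1 ≡ 4 (mod 13)
  4^2 ≡ 4² = 16 ≡ 3 (mod 13)
  4^4 ≡ 3² = 9 ≡ 9 (mod 13)
4 is a power of 2, so 4^4 is the last square: ≡ 9 (mod 13)
Result: 4^4 ≡ 9 (mod 13)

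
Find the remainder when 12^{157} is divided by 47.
By Fermat: 12^{46} ≡ 1 (mod 47). 157 = 3×46 + 19. So 12^{157} ≡ 12^{19} ≡ 21 (mod 47)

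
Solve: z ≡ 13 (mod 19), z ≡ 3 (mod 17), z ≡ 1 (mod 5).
M = 19 × 17 × 5 = 1615. M₁ = 85, y₁ ≡ 17 (mod 19). M₂ = 95, y₂ ≡ 12 (mod 17). M₃ = 323, y₃ ≡ 2 (mod 5). z = 13×85×17 + 3×95×12 + 1×323×2 ≡ 241 (mod 1615)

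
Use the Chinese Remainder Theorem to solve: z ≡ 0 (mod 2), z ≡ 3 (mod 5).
M = 2 × 5 = 10. M₁ = 5, y₁ ≡ 1 (mod 2). M₂ = 2, y₂ ≡ 3 (mod 5). z = 0×5×1 + 3×2×3 ≡ 8 (mod 10)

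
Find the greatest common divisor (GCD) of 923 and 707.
1

Using the Euclidean algorithm:
923 = 1 × 707 + 216
707 = 3 × 216 + 59
216 = 3 × 59 + 39
59 = 1 × 39 + 20
39 = 1 × 20 + 19
20 = 1 × 19 + 1
19 = 19 × 1 + 0

GCD(923, 707) = 1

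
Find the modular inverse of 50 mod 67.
50^(-1) ≡ 63 (mod 67). Verification: 50 × 63 = 3150 ≡ 1 (mod 67)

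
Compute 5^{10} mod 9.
4

Using successive squaring:
Binary expansion of 10: 1010
Powers of 5 mod 9 (each is the square of the previous):
  5^1 ≡ 5 (mod 9)
  5^2 ≡ 5² = 25 ≡ 7 (mod 9)
  5^4 ≡ 7² = 49 ≡ 4 (mod 9)
  5^8 ≡ 4² = 16 ≡ 7 (mod 9)
10 = 8 + 2, so 5^10 = 5^8 × 5^2 ≡ 7 × 7 (mod 9)
Multiplying step by step:
  7 × 7 = 49 ≡ 4 (mod 9)
Result: 5^10 ≡ 4 (mod 9)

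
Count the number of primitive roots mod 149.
Number of primitive roots mod 149 = φ(148) = 72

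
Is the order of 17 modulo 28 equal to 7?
No, the actual order is 6, not 7.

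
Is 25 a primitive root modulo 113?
p - 1 = 112 has prime divisors 2, 7. Check 25^(112/q) mod 113 for each: 25^(112/2) = 25^56 ≡ 1, 25^(112/7) = 25^16 ≡ 109 (mod 113). Since 25^56 ≡ 1 (mod 113), the order of 25 divides 56 (in fact the order is 56) ≠ 112, so it is not a primitive root.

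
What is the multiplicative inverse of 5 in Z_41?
5^(-1) ≡ 33 (mod 41). Verification: 5 × 33 = 165 ≡ 1 (mod 41)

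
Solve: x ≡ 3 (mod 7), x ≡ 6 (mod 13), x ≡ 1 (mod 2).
M = 7 × 13 × 2 = 182. M₁ = 26, y₁ ≡ 3 (mod 7). M₂ = 14, y₂ ≡ 1 (mod 13). M₃ = 91, y₃ ≡ 1 (mod 2). x = 3×26×3 + 6×14×1 + 1×91×1 ≡ 45 (mod 182)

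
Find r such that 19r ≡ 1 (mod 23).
19^(-1) ≡ 17 (mod 23). Verification: 19 × 17 = 323 ≡ 1 (mod 23)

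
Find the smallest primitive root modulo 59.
2

A primitive root g modulo p has order p-1 = 58
Prime divisors of 58: [2, 29]
g is a primitive root iff g^(58/q) ≢ 1 (mod 59) for each prime divisor q
Testing small values:
  g = 2: 2^29 ≡ 58, 2^2 ≡ 4 (mod 59) → none is 1, primitive root!
The smallest primitive root is 2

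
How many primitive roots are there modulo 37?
Number of primitive roots mod 37 = φ(36) = 12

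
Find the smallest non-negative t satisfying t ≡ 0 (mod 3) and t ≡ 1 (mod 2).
M = 3 × 2 = 6. M₁ = 2, y₁ ≡ 2 (mod 3). M₂ = 3, y₂ ≡ 1 (mod 2). t = 0×2×2 + 1×3×1 ≡ 3 (mod 6)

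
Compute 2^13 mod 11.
Using Fermat: 2^{10} ≡ 1 (mod 11). 13 ≡ 3 (mod 10). So 2^{13} ≡ 2^{3} ≡ 8 (mod 11)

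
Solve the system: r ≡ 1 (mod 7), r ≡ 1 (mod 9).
M = 7 × 9 = 63. M₁ = 9, y₁ ≡ 4 (mod 7). M₂ = 7, y₂ ≡ 4 (mod 9). r = 1×9×4 + 1×7×4 ≡ 1 (mod 63)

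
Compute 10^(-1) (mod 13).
10^(-1) ≡ 4 (mod 13). Verification: 10 × 4 = 40 ≡ 1 (mod 13)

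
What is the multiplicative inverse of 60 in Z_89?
46

Using Extended Euclidean Algorithm:
gcd(60, 89) = 1
Bezout coefficients: 60 × -43 + 89 × 29 = 1
So 60 × -43 ≡ 1 (mod 89)
The inverse is -43 mod 89 = 46
Verification: 60 × 46 = 2760 = 31 × 89 + 1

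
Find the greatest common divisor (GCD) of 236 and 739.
1

Using the Euclidean algorithm:
236 = 0 × 739 + 236
739 = 3 × 236 + 31
236 = 7 × 31 + 19
31 = 1 × 19 + 12
19 = 1 × 12 + 7
12 = 1 × 7 + 5
7 = 1 × 5 + 2
5 = 2 × 2 + 1
2 = 2 × 1 + 0

GCD(236, 739) = 1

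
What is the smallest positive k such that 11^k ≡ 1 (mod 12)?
Powers of 11 mod 12: 11^1≡11, 11^2≡1. Order = 2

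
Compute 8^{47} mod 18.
8

Using successive squaring:
Binary expansion of 47: 101111
Powers of 8 mod 18 (each is the square of the previous):
  8^1 ≡ 8 (mod 18)
  8^2 ≡ 8² = 64 ≡ 10 (mod 18)
  8^4 ≡ 10² = 100 ≡ 10 (mod 18)
  8^8 ≡ 10² = 100 ≡ 10 (mod 18)
  8^16 ≡ 10² = 100 ≡ 10 (mod 18)
  8^32 ≡ 10² = 100 ≡ 10 (mod 18)
47 = 32 + 8 + 4 + 2 + 1, so 8^47 = 8^32 × 8^8 × 8^4 × 8^2 × 8^1 ≡ 10 × 10 × 10 × 10 × 8 (mod 18)
Multiplying step by step:
  10 × 10 = 100 ≡ 10 (mod 18)
  10 × 10 = 100 ≡ 10 (mod 18)
  10 × 10 = 100 ≡ 10 (mod 18)
  10 × 8 = 80 ≡ 8 (mod 18)
Result: 8^47 ≡ 8 (mod 18)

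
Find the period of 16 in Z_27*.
Powers of 16 mod 27: 16^1≡16, 16^2≡13, 16^3≡19, 16^4≡7, 16^5≡4, 16^6≡10, 16^7≡25, 16^8≡22, 16^9≡1. Order = 9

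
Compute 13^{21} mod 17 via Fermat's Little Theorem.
13

By Fermat's Little Theorem, a^(p-1) ≡ 1 (mod p) for prime p and gcd(a, p) = 1
Here p = 17, so 13^16 ≡ 1 (mod 17)
We can reduce the exponent: 21 mod 16 = 5
So 13^21 ≡ 13^5 (mod 17)
Computing: 13^5 mod 17 = 13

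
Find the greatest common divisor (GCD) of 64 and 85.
1

Using the Euclidean algorithm:
64 = 0 × 85 + 64
85 = 1 × 64 + 21
64 = 3 × 21 + 1
21 = 21 × 1 + 0

GCD(64, 85) = 1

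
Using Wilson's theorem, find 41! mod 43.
(42)! = (41)! × (42) ≡ -1 (mod 43). So (41)! ≡ -1 × (42)^(-1) ≡ (-1)×(-1) = 1 (mod 43)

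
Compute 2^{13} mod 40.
32

Using successive squaring:
Binary expansion of 13: 1101
Powers of 2 mod 40 (each is the square of the previous):
  2^1 ≡ 2 (mod 40)
  2^2 ≡ 2² = 4 ≡ 4 (mod 40)
  2^4 ≡ 4² = 16 ≡ 16 (mod 40)
  2^8 ≡ 16² = 256 ≡ 16 (mod 40)
13 = 8 + 4 + 1, so 2^13 = 2^8 × 2^4 × 2^1 ≡ 16 × 16 × 2 (mod 40)
Multiplying step by step:
  16 × 16 = 256 ≡ 16 (mod 40)
  16 × 2 = 32 ≡ 32 (mod 40)
Result: 2^13 ≡ 32 (mod 40)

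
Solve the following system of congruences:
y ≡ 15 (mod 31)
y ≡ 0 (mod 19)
418

Using the Chinese Remainder Theorem:
M = product of moduli = 589
For equation 1: M_1 = 19, 19 ≡ 19 (mod 31), inverse of 19 mod 31 is 18 (check: 19 × 18 = 342 ≡ 1 (mod 31))
For equation 2: M_2 = 31, 31 ≡ 12 (mod 19), inverse of 31 mod 19 is 8 (check: 12 × 8 = 96 ≡ 1 (mod 19))
Combine: y ≡ Σ r_i×M_i×(M_i⁻¹ mod m_i) = 15×19×18 + 0×31×8 = 5130 + 0 = 5130
5130 mod 589 = 418
y ≡ 418 (mod 589)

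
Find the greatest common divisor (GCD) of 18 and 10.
2

Using the Euclidean algorithm:
18 = 1 × 10 + 8
10 = 1 × 8 + 2
8 = 4 × 2 + 0

GCD(18, 10) = 2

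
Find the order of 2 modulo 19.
Powers of 2 mod 19: 2^1≡2, 2^2≡4, 2^3≡8, 2^4≡16, 2^5≡13, 2^6≡7, 2^7≡14, 2^8≡9, 2^9≡18, 2^10≡17, 2^11≡15, 2^12≡11, 2^13≡3, 2^14≡6, 2^15≡12, 2^16≡5, 2^17≡10, 2^18≡1. Order = 18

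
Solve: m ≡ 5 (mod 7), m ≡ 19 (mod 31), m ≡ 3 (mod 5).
M = 7 × 31 × 5 = 1085. M₁ = 155, y₁ ≡ 1 (mod 7). M₂ = 35, y₂ ≡ 8 (mod 31). M₃ = 217, y₃ ≡ 3 (mod 5). m = 5×155×1 + 19×35×8 + 3×217×3 ≡ 453 (mod 1085)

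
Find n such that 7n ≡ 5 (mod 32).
19

Since gcd(7, 32) = 1 divides 5, a solution exists.
Multiply both sides by the inverse of 7 mod 32:
  7^(-1) mod 32 = 23
  x ≡ 23 × 5 ≡ 115 ≡ 19 (mod 32)
Verification: 7 × 19 = 133 = 4 × 32 + 5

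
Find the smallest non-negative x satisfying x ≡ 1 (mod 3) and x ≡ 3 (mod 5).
M = 3 × 5 = 15. M₁ = 5, y₁ ≡ 2 (mod 3). M₂ = 3, y₂ ≡ 2 (mod 5). x = 1×5×2 + 3×3×2 ≡ 13 (mod 15)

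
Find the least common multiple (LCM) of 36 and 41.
1476

First find GCD(36, 41) using the Euclidean algorithm:
36 = 0 × 41 + 36
41 = 1 × 36 + 5
36 = 7 × 5 + 1
5 = 5 × 1 + 0
GCD(36, 41) = 1

LCM formula: LCM(a, b) = (a × b) / GCD(a, b)
LCM(36, 41) = (36 × 41) / 1
LCM(36, 41) = 1476 / 1
LCM(36, 41) = 1476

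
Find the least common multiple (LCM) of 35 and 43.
1505

First find GCD(35, 43) using the Euclidean algorithm:
35 = 0 × 43 + 35
43 = 1 × 35 + 8
35 = 4 × 8 + 3
8 = 2 × 3 + 2
3 = 1 × 2 + 1
2 = 2 × 1 + 0
GCD(35, 43) = 1

LCM formula: LCM(a, b) = (a × b) / GCD(a, b)
LCM(35, 43) = (35 × 43) / 1
LCM(35, 43) = 1505 / 1
LCM(35, 43) = 1505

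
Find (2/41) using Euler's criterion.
(2/41) = 2^{20} mod 41 = 1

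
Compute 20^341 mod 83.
Using Fermat: 20^{82} ≡ 1 (mod 83). 341 ≡ 13 (mod 82). So 20^{341} ≡ 20^{13} ≡ 76 (mod 83)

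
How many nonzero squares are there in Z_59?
For prime 59, there are (p-1)/2 = (59-1)/2 = 29 quadratic residues (excluding 0).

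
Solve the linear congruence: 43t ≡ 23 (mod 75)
11

Since gcd(43, 75) = 1 divides 23, a solution exists.
Multiply both sides by the inverse of 43 mod 75:
  43^(-1) mod 75 = 7
  x ≡ 7 × 23 ≡ 161 ≡ 11 (mod 75)
Verification: 43 × 11 = 473 = 6 × 75 + 23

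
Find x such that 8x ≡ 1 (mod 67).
8^(-1) ≡ 42 (mod 67). Verification: 8 × 42 = 336 ≡ 1 (mod 67)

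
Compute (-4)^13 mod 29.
Using repeated squaring. (-4) ≡ 25 (mod 29). 13 = 8 + 4 + 1 (binary 1101). Repeated squaring mod 29: 25^1 ≡ 25; 25^2 ≡ 25² = 625 ≡ 16; 25^4 ≡ 16² = 256 ≡ 24; 25^8 ≡ 24² = 576 ≡ 25. Multiply: (-4)^13 ≡ 25^8 × 25^4 × 25^1 ≡ 25 × 24 × 25 (mod 29): 25 × 24 = 600 ≡ 20; 20 × 25 = 500 ≡ 7. So (-4)^13 ≡ 7 (mod 29).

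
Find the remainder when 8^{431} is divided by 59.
By Fermat: 8^{58} ≡ 1 (mod 59). 431 = 7×58 + 25. So 8^{431} ≡ 8^{25} ≡ 33 (mod 59)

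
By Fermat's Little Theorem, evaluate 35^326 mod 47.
By Fermat: 35^{46} ≡ 1 (mod 47). 326 = 7×46 + 4. So 35^{326} ≡ 35^{4} ≡ 9 (mod 47)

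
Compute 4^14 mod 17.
Using repeated squaring. 14 = 8 + 4 + 2 (binary 1110). Repeated squaring mod 17: 4^1 ≡ 4; 4^2 ≡ 4² = 16 ≡ 16; 4^4 ≡ 16² = 256 ≡ 1; 4^8 ≡ 1² = 1 ≡ 1. Multiply: 4^14 = 4^8 × 4^4 × 4^2 ≡ 1 × 1 × 16 (mod 17): 1 × 1 = 1 ≡ 1; 1 × 16 = 16 ≡ 16. So 4^14 ≡ 16 (mod 17).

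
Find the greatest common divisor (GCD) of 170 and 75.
5

Using the Euclidean algorithm:
170 = 2 × 75 + 20
75 = 3 × 20 + 15
20 = 1 × 15 + 5
15 = 3 × 5 + 0

GCD(170, 75) = 5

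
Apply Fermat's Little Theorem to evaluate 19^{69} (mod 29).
3

By Fermat's Little Theorem, a^(p-1) ≡ 1 (mod p) for prime p and gcd(a, p) = 1
Here p = 29, so 19^28 ≡ 1 (mod 29)
We can reduce the exponent: 69 mod 28 = 13
So 19^69 ≡ 19^13 (mod 29)
Computing: 19^13 mod 29 = 3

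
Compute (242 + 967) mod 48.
9

(242 + 967) = 1209
1209 mod 48 = 9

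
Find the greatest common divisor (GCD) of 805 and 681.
1

Using the Euclidean algorithm:
805 = 1 × 681 + 124
681 = 5 × 124 + 61
124 = 2 × 61 + 2
61 = 30 × 2 + 1
2 = 2 × 1 + 0

GCD(805, 681) = 1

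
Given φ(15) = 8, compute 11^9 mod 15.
By Euler: 11^{8} ≡ 1 (mod 15) since gcd(11, 15) = 1. 9 = 1×8 + 1. So 11^{9} ≡ 11^{1} ≡ 11 (mod 15)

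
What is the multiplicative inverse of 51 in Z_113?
51^(-1) ≡ 82 (mod 113). Verification: 51 × 82 = 4182 ≡ 1 (mod 113)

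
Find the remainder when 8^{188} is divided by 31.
By Fermat: 8^{30} ≡ 1 (mod 31). 188 = 6×30 + 8. So 8^{188} ≡ 8^{8} ≡ 16 (mod 31)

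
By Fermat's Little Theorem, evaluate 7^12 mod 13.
By Fermat's Little Theorem, 7^{12} ≡ 1 (mod 13) since 13 is prime and gcd(7, 13) = 1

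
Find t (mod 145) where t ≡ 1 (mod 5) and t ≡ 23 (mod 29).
M = 5 × 29 = 145. M₁ = 29, y₁ ≡ 4 (mod 5). M₂ = 5, y₂ ≡ 6 (mod 29). t = 1×29×4 + 23×5×6 ≡ 81 (mod 145)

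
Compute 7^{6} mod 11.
4

Using successive squaring:
Binary expansion of 6: 110
Powers of 7 mod 11 (each is the square of the previous):
  7^1 ≡ 7 (mod 11)
  7^2 ≡ 7² = 49 ≡ 5 (mod 11)
  7^4 ≡ 5² = 25 ≡ 3 (mod 11)
6 = 4 + 2, so 7^6 = 7^4 × 7^2 ≡ 3 × 5 (mod 11)
Multiplying step by step:
  3 × 5 = 15 ≡ 4 (mod 11)
Result: 7^6 ≡ 4 (mod 11)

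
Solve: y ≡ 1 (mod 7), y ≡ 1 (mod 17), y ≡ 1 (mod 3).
M = 7 × 17 × 3 = 357. M₁ = 51, y₁ ≡ 4 (mod 7). M₂ = 21, y₂ ≡ 13 (mod 17). M₃ = 119, y₃ ≡ 2 (mod 3). y = 1×51×4 + 1×21×13 + 1×119×2 ≡ 1 (mod 357)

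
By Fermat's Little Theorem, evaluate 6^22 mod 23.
By Fermat's Little Theorem, 6^{22} ≡ 1 (mod 23) since 23 is prime and gcd(6, 23) = 1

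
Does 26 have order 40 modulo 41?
p - 1 = 40 has prime divisors 2, 5. Check 26^(40/q) mod 41 for each: 26^(40/2) = 26^20 ≡ 40, 26^(40/5) = 26^8 ≡ 18 (mod 41). None of these is 1, so 26 has order 40 = φ(41), so it is a primitive root mod 41.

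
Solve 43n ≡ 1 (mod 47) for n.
35

Using Extended Euclidean Algorithm:
gcd(43, 47) = 1
Bezout coefficients: 43 × -12 + 47 × 11 = 1
So 43 × -12 ≡ 1 (mod 47)
The inverse is -12 mod 47 = 35
Verification: 43 × 35 = 1505 = 32 × 47 + 1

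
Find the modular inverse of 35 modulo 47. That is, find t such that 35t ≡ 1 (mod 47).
43

Using Extended Euclidean Algorithm:
gcd(35, 47) = 1
Bezout coefficients: 35 × -4 + 47 × 3 = 1
So 35 × -4 ≡ 1 (mod 47)
The inverse is -4 mod 47 = 43
Verification: 35 × 43 = 1505 = 32 × 47 + 1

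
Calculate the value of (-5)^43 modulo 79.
Using repeated squaring. (-5) ≡ 74 (mod 79). 43 = 32 + 8 + 2 + 1 (binary 101011). Repeated squaring mod 79: 74^1 ≡ 74; 74^2 ≡ 74² = 5476 ≡ 25; 74^4 ≡ 25² = 625 ≡ 72; 74^8 ≡ 72² = 5184 ≡ 49; 74^16 ≡ 49² = 2401 ≡ 31; 74^32 ≡ 31² = 961 ≡ 13. Multiply: (-5)^43 ≡ 74^32 × 74^8 × 74^2 × 74^1 ≡ 13 × 49 × 25 × 74 (mod 79): 13 × 49 = 637 ≡ 5; 5 × 25 = 125 ≡ 46; 46 × 74 = 3404 ≡ 7. So (-5)^43 ≡ 7 (mod 79).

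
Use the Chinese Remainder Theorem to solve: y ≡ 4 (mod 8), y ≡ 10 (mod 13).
M = 8 × 13 = 104. M₁ = 13, y₁ ≡ 5 (mod 8). M₂ = 8, y₂ ≡ 5 (mod 13). y = 4×13×5 + 10×8×5 ≡ 36 (mod 104)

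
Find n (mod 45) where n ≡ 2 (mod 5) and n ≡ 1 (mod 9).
M = 5 × 9 = 45. M₁ = 9, y₁ ≡ 4 (mod 5). M₂ = 5, y₂ ≡ 2 (mod 9). n = 2×9×4 + 1×5×2 ≡ 37 (mod 45)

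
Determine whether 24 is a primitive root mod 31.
p - 1 = 30 has prime divisors 2, 3, 5. Check 24^(30/q) mod 31 for each: 24^(30/2) = 24^15 ≡ 30, 24^(30/3) = 24^10 ≡ 25, 24^(30/5) = 24^6 ≡ 4 (mod 31). None of these is 1, so 24 has order 30 = φ(31), so it is a primitive root mod 31.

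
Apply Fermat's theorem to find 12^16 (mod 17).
By Fermat's Little Theorem, 12^{16} ≡ 1 (mod 17) since 17 is prime and gcd(12, 17) = 1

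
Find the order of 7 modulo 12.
Powers of 7 mod 12: 7^1≡7, 7^2≡1. Order = 2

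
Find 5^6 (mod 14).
6 = 4 + 2 (binary 110). Repeated squaring mod 14: 5^1 ≡ 5; 5^2 ≡ 5² = 25 ≡ 11; 5^4 ≡ 11² = 121 ≡ 9. Multiply: 5^6 = 5^4 × 5^2 ≡ 9 × 11 (mod 14): 9 × 11 = 99 ≡ 1. So 5^6 ≡ 1 (mod 14).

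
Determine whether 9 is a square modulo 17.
By Euler's criterion: 9^{8} ≡ 1 (mod 17). Since this equals 1, 9 is a QR.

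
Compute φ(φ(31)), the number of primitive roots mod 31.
Number of primitive roots mod 31 = φ(30) = 8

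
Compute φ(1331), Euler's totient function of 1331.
1210

Prime factorization: 1331 = 11^3
Using the formula φ(n) = n × Π(1 - 1/p) for each prime factor p:
φ(1331) = 1331 × (1 - 1/11)
φ(1331) = 1210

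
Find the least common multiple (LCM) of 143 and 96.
13728

First find GCD(143, 96) using the Euclidean algorithm:
143 = 1 × 96 + 47
96 = 2 × 47 + 2
47 = 23 × 2 + 1
2 = 2 × 1 + 0
GCD(143, 96) = 1

LCM formula: LCM(a, b) = (a × b) / GCD(a, b)
LCM(143, 96) = (143 × 96) / 1
LCM(143, 96) = 13728 / 1
LCM(143, 96) = 13728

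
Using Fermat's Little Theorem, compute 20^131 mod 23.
By Fermat: 20^{22} ≡ 1 (mod 23). 131 = 5×22 + 21. So 20^{131} ≡ 20^{21} ≡ 15 (mod 23)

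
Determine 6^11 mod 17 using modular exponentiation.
Using repeated squaring. 11 = 8 + 2 + 1 (binary 1011). Repeated squaring mod 17: 6^1 ≡ 6; 6^2 ≡ 6² = 36 ≡ 2; 6^4 ≡ 2² = 4 ≡ 4; 6^8 ≡ 4² = 16 ≡ 16. Multiply: 6^11 = 6^8 × 6^2 × 6^1 ≡ 16 × 2 × 6 (mod 17): 16 × 2 = 32 ≡ 15; 15 × 6 = 90 ≡ 5. So 6^11 ≡ 5 (mod 17).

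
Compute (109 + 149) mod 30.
18

(109 + 149) = 258
258 mod 30 = 18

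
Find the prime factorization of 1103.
1103

Divide by primes starting from smallest:
1103 ÷ 1103 = 1

1103 = 1103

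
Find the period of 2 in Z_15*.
Powers of 2 mod 15: 2^1≡2, 2^2≡4, 2^3≡8, 2^4≡1. Order = 4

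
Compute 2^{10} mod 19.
17

Using successive squaring:
Binary expansion of 10: 1010
Powers of 2 mod 19 (each is the square of the previous):
  2^1 ≡ 2 (mod 19)
  2^2 ≡ 2² = 4 ≡ 4 (mod 19)
  2^4 ≡ 4² = 16 ≡ 16 (mod 19)
  2^8 ≡ 16² = 256 ≡ 9 (mod 19)
10 = 8 + 2, so 2^10 = 2^8 × 2^2 ≡ 9 × 4 (mod 19)
Multiplying step by step:
  9 × 4 = 36 ≡ 17 (mod 19)
Result: 2^10 ≡ 17 (mod 19)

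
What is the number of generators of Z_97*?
Number of primitive roots mod 97 = φ(96) = 32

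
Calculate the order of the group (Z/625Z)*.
500

Prime factorization: 625 = 5^4
Using the formula φ(n) = n × Π(1 - 1/p) for each prime factor p:
φ(625) = 625 × (1 - 1/5)
φ(625) = 500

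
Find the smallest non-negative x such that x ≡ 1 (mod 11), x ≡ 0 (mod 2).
12

Using the Chinese Remainder Theorem:
M = product of moduli = 22
For equation 1: M_1 = 2, 2 ≡ 2 (mod 11), inverse of 2 mod 11 is 6 (check: 2 × 6 = 12 ≡ 1 (mod 11))
For equation 2: M_2 = 11, 11 ≡ 1 (mod 2), inverse of 11 mod 2 is 1 (check: 1 × 1 = 1 ≡ 1 (mod 2))
Combine: x ≡ Σ r_i×M_i×(M_i⁻¹ mod m_i) = 1×2×6 + 0×11×1 = 12 + 0 = 12
12 mod 22 = 12
x ≡ 12 (mod 22)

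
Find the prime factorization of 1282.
2 × 641

Divide by primes starting from smallest:
1282 ÷ 2 = 641
641 ÷ 641 = 1

1282 = 2 × 641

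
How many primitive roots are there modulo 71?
24

The number of primitive roots modulo p is φ(p-1) = φ(70)
φ(70) = 24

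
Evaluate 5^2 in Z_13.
2 = 2 (binary 10). Repeated squaring mod 13: 5^1 ≡ 5; 5^2 ≡ 5² = 25 ≡ 12. So 5^2 ≡ 12 (mod 13).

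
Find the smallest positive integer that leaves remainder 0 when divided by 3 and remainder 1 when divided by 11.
M = 3 × 11 = 33. M₁ = 11, y₁ ≡ 2 (mod 3). M₂ = 3, y₂ ≡ 4 (mod 11). n = 0×11×2 + 1×3×4 ≡ 12 (mod 33). The smallest positive such number is 12.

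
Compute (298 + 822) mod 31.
4

(298 + 822) = 1120
1120 mod 31 = 4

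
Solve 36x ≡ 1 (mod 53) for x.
28

Using Extended Euclidean Algorithm:
gcd(36, 53) = 1
Bezout coefficients: 36 × -25 + 53 × 17 = 1
So 36 × -25 ≡ 1 (mod 53)
The inverse is -25 mod 53 = 28
Verification: 36 × 28 = 1008 = 19 × 53 + 1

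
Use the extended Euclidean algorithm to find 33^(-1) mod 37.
Extended GCD: 33(9) + 37(-8) = 1. So 33^(-1) ≡ 9 ≡ 9 (mod 37). Verify: 33 × 9 = 297 ≡ 1 (mod 37)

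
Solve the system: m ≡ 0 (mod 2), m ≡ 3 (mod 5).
M = 2 × 5 = 10. M₁ = 5, y₁ ≡ 1 (mod 2). M₂ = 2, y₂ ≡ 3 (mod 5). m = 0×5×1 + 3×2×3 ≡ 8 (mod 10)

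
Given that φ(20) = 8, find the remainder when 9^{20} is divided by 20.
By Euler: 9^{8} ≡ 1 (mod 20) since gcd(9, 20) = 1. 20 = 2×8 + 4. So 9^{20} ≡ 9^{4} ≡ 1 (mod 20)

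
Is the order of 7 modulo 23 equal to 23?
No, the actual order is 22, not 23.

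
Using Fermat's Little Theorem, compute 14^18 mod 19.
By Fermat's Little Theorem, 14^{18} ≡ 1 (mod 19) since 19 is prime and gcd(14, 19) = 1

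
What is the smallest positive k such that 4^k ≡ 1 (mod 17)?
Powers of 4 mod 17: 4^1≡4, 4^2≡16, 4^3≡13, 4^4≡1. Order = 4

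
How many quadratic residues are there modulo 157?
For prime 157, there are (p-1)/2 = (157-1)/2 = 78 quadratic residues (excluding 0).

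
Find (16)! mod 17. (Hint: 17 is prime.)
By Wilson's theorem, (16)! ≡ -1 ≡ 16 (mod 17)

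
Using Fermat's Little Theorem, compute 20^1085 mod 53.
By Fermat: 20^{52} ≡ 1 (mod 53). 1085 ≡ 45 (mod 52). So 20^{1085} ≡ 20^{45} ≡ 48 (mod 53)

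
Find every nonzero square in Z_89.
QRs mod 89: {1, 2, 4, 5, 8, 9, 10, 11, 16, 17, 18, 20, 21, 22, 25, 32, 34, 36, 39, 40, 42, 44, 45, 47, 49, 50, 53, 55, 57, 64, 67, 68, 69, 71, 72, 73, 78, 79, 80, 81, 84, 85, 87, 88}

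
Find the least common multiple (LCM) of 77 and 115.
8855

First find GCD(77, 115) using the Euclidean algorithm:
77 = 0 × 115 + 77
115 = 1 × 77 + 38
77 = 2 × 38 + 1
38 = 38 × 1 + 0
GCD(77, 115) = 1

LCM formula: LCM(a, b) = (a × b) / GCD(a, b)
LCM(77, 115) = (77 × 115) / 1
LCM(77, 115) = 8855 / 1
LCM(77, 115) = 8855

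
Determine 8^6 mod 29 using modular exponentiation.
6 = 4 + 2 (binary 110). Repeated squaring mod 29: 8^1 ≡ 8; 8^2 ≡ 8² = 64 ≡ 6; 8^4 ≡ 6² = 36 ≡ 7. Multiply: 8^6 = 8^4 × 8^2 ≡ 7 × 6 (mod 29): 7 × 6 = 42 ≡ 13. So 8^6 ≡ 13 (mod 29).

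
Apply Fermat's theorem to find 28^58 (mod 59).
By Fermat's Little Theorem, 28^{58} ≡ 1 (mod 59) since 59 is prime and gcd(28, 59) = 1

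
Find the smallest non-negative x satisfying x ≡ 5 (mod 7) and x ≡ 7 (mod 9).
M = 7 × 9 = 63. M₁ = 9, y₁ ≡ 4 (mod 7). M₂ = 7, y₂ ≡ 4 (mod 9). x = 5×9×4 + 7×7×4 ≡ 61 (mod 63)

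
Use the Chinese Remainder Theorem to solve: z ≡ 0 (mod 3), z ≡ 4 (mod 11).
M = 3 × 11 = 33. M₁ = 11, y₁ ≡ 2 (mod 3). M₂ = 3, y₂ ≡ 4 (mod 11). z = 0×11×2 + 4×3×4 ≡ 15 (mod 33)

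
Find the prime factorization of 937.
937

Divide by primes starting from smallest:
937 ÷ 937 = 1

937 = 937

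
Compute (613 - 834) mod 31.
27

(613 - 834) = -221
-221 mod 31 = 27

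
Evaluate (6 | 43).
(6/43) = 6^{21} mod 43 = 1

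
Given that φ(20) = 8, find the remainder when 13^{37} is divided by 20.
By Euler: 13^{8} ≡ 1 (mod 20) since gcd(13, 20) = 1. 37 = 4×8 + 5. So 13^{37} ≡ 13^{5} ≡ 13 (mod 20)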